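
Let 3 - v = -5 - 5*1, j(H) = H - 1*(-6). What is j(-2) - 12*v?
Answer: -152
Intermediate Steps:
j(H) = 6 + H (j(H) = H + 6 = 6 + H)
v = 13 (v = 3 - (-5 - 5*1) = 3 - (-5 - 5) = 3 - 1*(-10) = 3 + 10 = 13)
j(-2) - 12*v = (6 - 2) - 12*13 = 4 - 156 = -152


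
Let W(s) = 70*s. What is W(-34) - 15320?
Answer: -17700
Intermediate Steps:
W(-34) - 15320 = 70*(-34) - 15320 = -2380 - 15320 = -17700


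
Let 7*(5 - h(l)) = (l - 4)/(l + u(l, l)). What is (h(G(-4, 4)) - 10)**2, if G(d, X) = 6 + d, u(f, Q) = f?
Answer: 4761/196 ≈ 24.291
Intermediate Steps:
h(l) = 5 - (-4 + l)/(14*l) (h(l) = 5 - (l - 4)/(7*(l + l)) = 5 - (-4 + l)/(7*(2*l)) = 5 - (-4 + l)*1/(2*l)/7 = 5 - (-4 + l)/(14*l))
(h(G(-4, 4)) - 10)**2 = ((4 + 69*(6 - 4))/(14*(6 - 4)) - 10)**2 = ((1/14)*(4 + 69*2)/2 - 10)**2 = ((1/14)*(1/2)*(4 + 138) - 10)**2 = ((1/14)*(1/2)*142 - 10)**2 = (71/14 - 10)**2 = (-69/14)**2 = 4761/196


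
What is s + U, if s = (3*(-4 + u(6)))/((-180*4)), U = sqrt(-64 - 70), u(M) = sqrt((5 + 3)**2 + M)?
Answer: 1/60 - sqrt(70)/240 + I*sqrt(134) ≈ -0.018194 + 11.576*I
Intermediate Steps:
u(M) = sqrt(64 + M) (u(M) = sqrt(8**2 + M) = sqrt(64 + M))
U = I*sqrt(134) (U = sqrt(-134) = I*sqrt(134) ≈ 11.576*I)
s = 1/60 - sqrt(70)/240 (s = (3*(-4 + sqrt(64 + 6)))/((-180*4)) = (3*(-4 + sqrt(70)))/(-720) = (-12 + 3*sqrt(70))*(-1/720) = 1/60 - sqrt(70)/240 ≈ -0.018194)
s + U = (1/60 - sqrt(70)/240) + I*sqrt(134) = 1/60 - sqrt(70)/240 + I*sqrt(134)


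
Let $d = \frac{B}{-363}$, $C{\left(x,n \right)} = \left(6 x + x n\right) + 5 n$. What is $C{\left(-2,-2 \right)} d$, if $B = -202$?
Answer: $- \frac{1212}{121} \approx -10.017$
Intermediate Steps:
$C{\left(x,n \right)} = 5 n + 6 x + n x$ ($C{\left(x,n \right)} = \left(6 x + n x\right) + 5 n = 5 n + 6 x + n x$)
$d = \frac{202}{363}$ ($d = - \frac{202}{-363} = \left(-202\right) \left(- \frac{1}{363}\right) = \frac{202}{363} \approx 0.55647$)
$C{\left(-2,-2 \right)} d = \left(5 \left(-2\right) + 6 \left(-2\right) - -4\right) \frac{202}{363} = \left(-10 - 12 + 4\right) \frac{202}{363} = \left(-18\right) \frac{202}{363} = - \frac{1212}{121}$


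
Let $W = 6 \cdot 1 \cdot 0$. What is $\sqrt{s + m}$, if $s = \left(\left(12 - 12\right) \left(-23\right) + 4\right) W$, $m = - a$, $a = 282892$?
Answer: $2 i \sqrt{70723} \approx 531.88 i$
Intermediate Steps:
$W = 0$ ($W = 6 \cdot 0 = 0$)
$m = -282892$ ($m = \left(-1\right) 282892 = -282892$)
$s = 0$ ($s = \left(\left(12 - 12\right) \left(-23\right) + 4\right) 0 = \left(0 \left(-23\right) + 4\right) 0 = \left(0 + 4\right) 0 = 4 \cdot 0 = 0$)
$\sqrt{s + m} = \sqrt{0 - 282892} = \sqrt{-282892} = 2 i \sqrt{70723}$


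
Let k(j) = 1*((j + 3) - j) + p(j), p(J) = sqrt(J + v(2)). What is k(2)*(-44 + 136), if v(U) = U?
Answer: 460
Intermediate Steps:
p(J) = sqrt(2 + J) (p(J) = sqrt(J + 2) = sqrt(2 + J))
k(j) = 3 + sqrt(2 + j) (k(j) = 1*((j + 3) - j) + sqrt(2 + j) = 1*((3 + j) - j) + sqrt(2 + j) = 1*3 + sqrt(2 + j) = 3 + sqrt(2 + j))
k(2)*(-44 + 136) = (3 + sqrt(2 + 2))*(-44 + 136) = (3 + sqrt(4))*92 = (3 + 2)*92 = 5*92 = 460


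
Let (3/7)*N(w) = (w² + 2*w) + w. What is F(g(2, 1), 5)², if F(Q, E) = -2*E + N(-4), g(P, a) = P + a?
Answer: 4/9 ≈ 0.44444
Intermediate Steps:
N(w) = 7*w + 7*w²/3 (N(w) = 7*((w² + 2*w) + w)/3 = 7*(w² + 3*w)/3 = 7*w + 7*w²/3)
F(Q, E) = 28/3 - 2*E (F(Q, E) = -2*E + (7/3)*(-4)*(3 - 4) = -2*E + (7/3)*(-4)*(-1) = -2*E + 28/3 = 28/3 - 2*E)
F(g(2, 1), 5)² = (28/3 - 2*5)² = (28/3 - 10)² = (-⅔)² = 4/9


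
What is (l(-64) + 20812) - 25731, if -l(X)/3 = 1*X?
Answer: -4727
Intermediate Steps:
l(X) = -3*X
(l(-64) + 20812) - 25731 = (-3*(-64) + 20812) - 25731 = (192 + 20812) - 25731 = 21004 - 25731 = -4727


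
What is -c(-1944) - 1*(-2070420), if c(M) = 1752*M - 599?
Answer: 5476907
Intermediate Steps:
c(M) = -599 + 1752*M
-c(-1944) - 1*(-2070420) = -(-599 + 1752*(-1944)) - 1*(-2070420) = -(-599 - 3405888) + 2070420 = -1*(-3406487) + 2070420 = 3406487 + 2070420 = 5476907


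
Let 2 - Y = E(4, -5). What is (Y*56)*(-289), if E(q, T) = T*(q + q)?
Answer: -679728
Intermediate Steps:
E(q, T) = 2*T*q (E(q, T) = T*(2*q) = 2*T*q)
Y = 42 (Y = 2 - 2*(-5)*4 = 2 - 1*(-40) = 2 + 40 = 42)
(Y*56)*(-289) = (42*56)*(-289) = 2352*(-289) = -679728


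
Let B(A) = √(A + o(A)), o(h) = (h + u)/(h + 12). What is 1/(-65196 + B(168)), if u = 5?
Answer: -11735280/765093284467 - 6*√152065/765093284467 ≈ -1.5341e-5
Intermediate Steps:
o(h) = (5 + h)/(12 + h) (o(h) = (h + 5)/(h + 12) = (5 + h)/(12 + h))
B(A) = √(A + (5 + A)/(12 + A))
1/(-65196 + B(168)) = 1/(-65196 + √((5 + 168 + 168*(12 + 168))/(12 + 168))) = 1/(-65196 + √((5 + 168 + 168*180)/180)) = 1/(-65196 + √((5 + 168 + 30240)/180)) = 1/(-65196 + √((1/180)*30413)) = 1/(-65196 + √(30413/180)) = 1/(-65196 + √152065/30)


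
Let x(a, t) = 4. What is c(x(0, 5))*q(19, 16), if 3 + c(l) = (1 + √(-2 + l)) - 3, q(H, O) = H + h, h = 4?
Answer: -115 + 23*√2 ≈ -82.473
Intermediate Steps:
q(H, O) = 4 + H (q(H, O) = H + 4 = 4 + H)
c(l) = -5 + √(-2 + l) (c(l) = -3 + ((1 + √(-2 + l)) - 3) = -3 + (-2 + √(-2 + l)) = -5 + √(-2 + l))
c(x(0, 5))*q(19, 16) = (-5 + √(-2 + 4))*(4 + 19) = (-5 + √2)*23 = -115 + 23*√2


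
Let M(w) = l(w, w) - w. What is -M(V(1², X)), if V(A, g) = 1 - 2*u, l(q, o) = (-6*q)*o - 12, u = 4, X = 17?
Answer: 299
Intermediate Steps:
l(q, o) = -12 - 6*o*q (l(q, o) = -6*o*q - 12 = -12 - 6*o*q)
V(A, g) = -7 (V(A, g) = 1 - 2*4 = 1 - 8 = -7)
M(w) = -12 - w - 6*w² (M(w) = (-12 - 6*w*w) - w = (-12 - 6*w²) - w = -12 - w - 6*w²)
-M(V(1², X)) = -(-12 - 1*(-7) - 6*(-7)²) = -(-12 + 7 - 6*49) = -(-12 + 7 - 294) = -1*(-299) = 299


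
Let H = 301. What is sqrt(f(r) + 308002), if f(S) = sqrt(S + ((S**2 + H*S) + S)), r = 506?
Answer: sqrt(308002 + sqrt(409354)) ≈ 555.56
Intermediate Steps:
f(S) = sqrt(S**2 + 303*S) (f(S) = sqrt(S + ((S**2 + 301*S) + S)) = sqrt(S + (S**2 + 302*S)) = sqrt(S**2 + 303*S))
sqrt(f(r) + 308002) = sqrt(sqrt(506*(303 + 506)) + 308002) = sqrt(sqrt(506*809) + 308002) = sqrt(sqrt(409354) + 308002) = sqrt(308002 + sqrt(409354))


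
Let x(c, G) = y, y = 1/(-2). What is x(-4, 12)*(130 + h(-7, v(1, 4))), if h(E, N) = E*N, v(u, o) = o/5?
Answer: -311/5 ≈ -62.200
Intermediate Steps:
y = -½ ≈ -0.50000
v(u, o) = o/5 (v(u, o) = o*(⅕) = o/5)
x(c, G) = -½
x(-4, 12)*(130 + h(-7, v(1, 4))) = -(130 - 7*4/5)/2 = -(130 - 7*⅘)/2 = -(130 - 28/5)/2 = -½*622/5 = -311/5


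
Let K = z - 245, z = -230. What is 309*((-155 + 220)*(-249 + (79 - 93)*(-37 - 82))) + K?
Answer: 28459970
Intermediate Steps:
K = -475 (K = -230 - 245 = -475)
309*((-155 + 220)*(-249 + (79 - 93)*(-37 - 82))) + K = 309*((-155 + 220)*(-249 + (79 - 93)*(-37 - 82))) - 475 = 309*(65*(-249 - 14*(-119))) - 475 = 309*(65*(-249 + 1666)) - 475 = 309*(65*1417) - 475 = 309*92105 - 475 = 28460445 - 475 = 28459970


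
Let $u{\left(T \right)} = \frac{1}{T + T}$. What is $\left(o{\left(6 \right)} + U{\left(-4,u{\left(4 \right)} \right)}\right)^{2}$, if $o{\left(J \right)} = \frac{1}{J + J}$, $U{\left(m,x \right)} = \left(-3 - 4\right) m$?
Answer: $\frac{113569}{144} \approx 788.67$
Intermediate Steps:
$u{\left(T \right)} = \frac{1}{2 T}$
$U{\left(m,x \right)} = - 7 m$ ($U{\left(m,x \right)} = \left(-3 - 4\right) m = - 7 m$)
$o{\left(J \right)} = \frac{1}{2 J}$
$\left(o{\left(6 \right)} + U{\left(-4,u{\left(4 \right)} \right)}\right)^{2} = \left(\frac{1}{2 \cdot 6} - -28\right)^{2} = \left(\frac{1}{2} \cdot \frac{1}{6} + 28\right)^{2} = \left(\frac{1}{12} + 28\right)^{2} = \left(\frac{337}{12}\right)^{2} = \frac{113569}{144}$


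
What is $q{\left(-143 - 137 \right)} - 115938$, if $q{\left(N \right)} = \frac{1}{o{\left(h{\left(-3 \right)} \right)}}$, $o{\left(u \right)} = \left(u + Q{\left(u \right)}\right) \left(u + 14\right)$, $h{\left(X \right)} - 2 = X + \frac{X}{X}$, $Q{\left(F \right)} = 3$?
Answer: $- \frac{4869395}{42} \approx -1.1594 \cdot 10^{5}$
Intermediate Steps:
$h{\left(X \right)} = 3 + X$ ($h{\left(X \right)} = 2 + \left(X + \frac{X}{X}\right) = 2 + \left(X + 1\right) = 2 + \left(1 + X\right) = 3 + X$)
$o{\left(u \right)} = \left(3 + u\right) \left(14 + u\right)$ ($o{\left(u \right)} = \left(u + 3\right) \left(u + 14\right) = \left(3 + u\right) \left(14 + u\right)$)
$q{\left(N \right)} = \frac{1}{42}$ ($q{\left(N \right)} = \frac{1}{42 + \left(3 - 3\right)^{2} + 17 \left(3 - 3\right)} = \frac{1}{42 + 0^{2} + 17 \cdot 0} = \frac{1}{42 + 0 + 0} = \frac{1}{42}$)
$q{\left(-143 - 137 \right)} - 115938 = \frac{1}{42} - 115938 = - \frac{4869395}{42}$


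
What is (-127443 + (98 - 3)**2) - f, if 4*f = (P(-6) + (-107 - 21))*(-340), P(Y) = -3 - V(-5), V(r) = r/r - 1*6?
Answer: -129128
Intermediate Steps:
V(r) = -5 (V(r) = 1 - 6 = -5)
P(Y) = 2 (P(Y) = -3 - 1*(-5) = -3 + 5 = 2)
f = 10710 (f = ((2 + (-107 - 21))*(-340))/4 = ((2 - 128)*(-340))/4 = (-126*(-340))/4 = (1/4)*42840 = 10710)
(-127443 + (98 - 3)**2) - f = (-127443 + (98 - 3)**2) - 1*10710 = (-127443 + 95**2) - 10710 = (-127443 + 9025) - 10710 = -118418 - 10710 = -129128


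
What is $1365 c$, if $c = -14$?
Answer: $-19110$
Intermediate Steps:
$1365 c = 1365 \left(-14\right) = -19110$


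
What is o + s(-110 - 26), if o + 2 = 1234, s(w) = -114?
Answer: 1118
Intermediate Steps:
o = 1232 (o = -2 + 1234 = 1232)
o + s(-110 - 26) = 1232 - 114 = 1118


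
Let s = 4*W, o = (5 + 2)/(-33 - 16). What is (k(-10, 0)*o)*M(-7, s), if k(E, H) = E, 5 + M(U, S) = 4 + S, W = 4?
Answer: 150/7 ≈ 21.429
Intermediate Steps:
o = -1/7 (o = 7/(-49) = 7*(-1/49) = -1/7 ≈ -0.14286)
s = 16 (s = 4*4 = 16)
M(U, S) = -1 + S (M(U, S) = -5 + (4 + S) = -1 + S)
(k(-10, 0)*o)*M(-7, s) = (-10*(-1/7))*(-1 + 16) = (10/7)*15 = 150/7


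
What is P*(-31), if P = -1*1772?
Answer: 54932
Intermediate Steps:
P = -1772
P*(-31) = -1772*(-31) = 54932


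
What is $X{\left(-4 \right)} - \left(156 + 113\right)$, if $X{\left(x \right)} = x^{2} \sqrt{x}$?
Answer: $-269 + 32 i \approx -269.0 + 32.0 i$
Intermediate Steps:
$X{\left(x \right)} = x^{\frac{5}{2}}$
$X{\left(-4 \right)} - \left(156 + 113\right) = \left(-4\right)^{\frac{5}{2}} - \left(156 + 113\right) = 32 i - 269 = -269 + 32 i$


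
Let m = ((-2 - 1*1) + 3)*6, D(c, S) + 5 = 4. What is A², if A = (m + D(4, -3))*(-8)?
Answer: 64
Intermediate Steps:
D(c, S) = -1 (D(c, S) = -5 + 4 = -1)
m = 0 (m = ((-2 - 1) + 3)*6 = (-3 + 3)*6 = 0*6 = 0)
A = 8 (A = (0 - 1)*(-8) = -1*(-8) = 8)
A² = 8² = 64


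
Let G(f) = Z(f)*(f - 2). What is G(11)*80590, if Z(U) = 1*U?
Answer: 7978410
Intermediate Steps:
Z(U) = U
G(f) = f*(-2 + f) (G(f) = f*(f - 2) = f*(-2 + f))
G(11)*80590 = (11*(-2 + 11))*80590 = (11*9)*80590 = 99*80590 = 7978410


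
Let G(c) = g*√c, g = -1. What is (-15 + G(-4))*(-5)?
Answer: 75 + 10*I ≈ 75.0 + 10.0*I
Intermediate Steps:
G(c) = -√c
(-15 + G(-4))*(-5) = (-15 - √(-4))*(-5) = (-15 - 2*I)*(-5) = 75 + 10*I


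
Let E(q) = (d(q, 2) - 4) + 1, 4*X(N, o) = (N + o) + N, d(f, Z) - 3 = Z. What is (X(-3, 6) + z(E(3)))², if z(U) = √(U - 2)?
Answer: 0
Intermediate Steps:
d(f, Z) = 3 + Z
X(N, o) = N/2 + o/4 (X(N, o) = ((N + o) + N)/4 = (o + 2*N)/4 = N/2 + o/4)
E(q) = 2 (E(q) = ((3 + 2) - 4) + 1 = (5 - 4) + 1 = 1 + 1 = 2)
z(U) = √(-2 + U)
(X(-3, 6) + z(E(3)))² = (((½)*(-3) + (¼)*6) + √(-2 + 2))² = ((-3/2 + 3/2) + √0)² = (0 + 0)² = 0² = 0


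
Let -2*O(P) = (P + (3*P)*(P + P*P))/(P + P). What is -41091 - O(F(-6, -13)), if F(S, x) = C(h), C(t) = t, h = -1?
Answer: -164363/4 ≈ -41091.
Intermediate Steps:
F(S, x) = -1
O(P) = -(P + 3*P*(P + P²))/(4*P) (O(P) = -(P + (3*P)*(P + P*P))/(2*(P + P)) = -(P + (3*P)*(P + P²))/(2*(2*P)) = -(P + 3*P*(P + P²))*1/(2*P)/2 = -(P + 3*P*(P + P²))/(4*P))
-41091 - O(F(-6, -13)) = -41091 - (-¼ - ¾*(-1) - ¾*(-1)²) = -41091 - (-¼ + ¾ - ¾*1) = -41091 - (-¼ + ¾ - ¾) = -41091 - 1*(-¼) = -41091 + ¼ = -164363/4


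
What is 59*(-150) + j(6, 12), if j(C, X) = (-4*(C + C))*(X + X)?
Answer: -10002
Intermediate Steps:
j(C, X) = -16*C*X (j(C, X) = (-8*C)*(2*X) = -16*C*X)
59*(-150) + j(6, 12) = 59*(-150) - 16*6*12 = -8850 - 1152 = -10002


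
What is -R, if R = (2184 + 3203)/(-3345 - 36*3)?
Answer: 5387/3453 ≈ 1.5601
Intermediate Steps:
R = -5387/3453 (R = 5387/(-3345 - 108) = 5387/(-3453) = 5387*(-1/3453) = -5387/3453 ≈ -1.5601)
-R = -1*(-5387/3453) = 5387/3453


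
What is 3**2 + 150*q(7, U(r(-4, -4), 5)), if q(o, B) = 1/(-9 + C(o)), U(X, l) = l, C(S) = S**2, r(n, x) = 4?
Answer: 51/4 ≈ 12.750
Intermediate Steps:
q(o, B) = 1/(-9 + o**2)
3**2 + 150*q(7, U(r(-4, -4), 5)) = 3**2 + 150/(-9 + 7**2) = 9 + 150/(-9 + 49) = 9 + 150/40 = 9 + 150*(1/40) = 9 + 15/4 = 51/4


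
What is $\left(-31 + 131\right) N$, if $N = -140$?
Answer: $-14000$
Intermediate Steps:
$\left(-31 + 131\right) N = \left(-31 + 131\right) \left(-140\right) = 100 \left(-140\right) = -14000$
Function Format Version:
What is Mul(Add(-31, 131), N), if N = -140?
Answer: -14000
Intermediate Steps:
Mul(Add(-31, 131), N) = Mul(Add(-31, 131), -140) = Mul(100, -140) = -14000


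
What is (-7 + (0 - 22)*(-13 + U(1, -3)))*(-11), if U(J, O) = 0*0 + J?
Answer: -2827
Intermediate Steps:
U(J, O) = J (U(J, O) = 0 + J = J)
(-7 + (0 - 22)*(-13 + U(1, -3)))*(-11) = (-7 + (0 - 22)*(-13 + 1))*(-11) = (-7 - 22*(-12))*(-11) = (-7 + 264)*(-11) = 257*(-11) = -2827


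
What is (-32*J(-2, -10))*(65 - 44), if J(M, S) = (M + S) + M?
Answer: 9408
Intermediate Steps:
J(M, S) = S + 2*M
(-32*J(-2, -10))*(65 - 44) = (-32*(-10 + 2*(-2)))*(65 - 44) = -32*(-10 - 4)*21 = -32*(-14)*21 = 448*21 = 9408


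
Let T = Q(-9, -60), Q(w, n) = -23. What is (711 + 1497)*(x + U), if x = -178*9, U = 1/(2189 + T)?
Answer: -1276934608/361 ≈ -3.5372e+6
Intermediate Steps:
T = -23
U = 1/2166 (U = 1/(2189 - 23) = 1/2166 ≈ 0.00046168)
x = -1602
(711 + 1497)*(x + U) = (711 + 1497)*(-1602 + 1/2166) = 2208*(-3469931/2166) = -1276934608/361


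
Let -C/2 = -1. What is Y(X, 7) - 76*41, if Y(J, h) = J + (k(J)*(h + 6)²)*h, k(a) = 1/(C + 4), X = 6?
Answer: -17477/6 ≈ -2912.8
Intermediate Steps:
C = 2 (C = -2*(-1) = 2)
k(a) = ⅙ (k(a) = 1/(2 + 4) = 1/6 = ⅙)
Y(J, h) = J + h*(6 + h)²/6 (Y(J, h) = J + ((h + 6)²/6)*h = J + ((6 + h)²/6)*h = J + h*(6 + h)²/6)
Y(X, 7) - 76*41 = (6 + (⅙)*7*(6 + 7)²) - 76*41 = (6 + (⅙)*7*13²) - 3116 = (6 + (⅙)*7*169) - 3116 = (6 + 1183/6) - 3116 = 1219/6 - 3116 = -17477/6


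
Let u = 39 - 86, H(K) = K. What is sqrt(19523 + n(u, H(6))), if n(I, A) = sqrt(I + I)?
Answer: sqrt(19523 + I*sqrt(94)) ≈ 139.72 + 0.0347*I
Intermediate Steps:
u = -47
n(I, A) = sqrt(2)*sqrt(I) (n(I, A) = sqrt(2*I) = sqrt(2)*sqrt(I))
sqrt(19523 + n(u, H(6))) = sqrt(19523 + sqrt(2)*sqrt(-47)) = sqrt(19523 + sqrt(2)*(I*sqrt(47))) = sqrt(19523 + I*sqrt(94))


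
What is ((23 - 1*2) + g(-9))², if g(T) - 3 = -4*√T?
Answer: 432 - 576*I ≈ 432.0 - 576.0*I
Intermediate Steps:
g(T) = 3 - 4*√T
((23 - 1*2) + g(-9))² = ((23 - 1*2) + (3 - 12*I))² = ((23 - 2) + (3 - 12*I))² = (21 + (3 - 12*I))² = (24 - 12*I)²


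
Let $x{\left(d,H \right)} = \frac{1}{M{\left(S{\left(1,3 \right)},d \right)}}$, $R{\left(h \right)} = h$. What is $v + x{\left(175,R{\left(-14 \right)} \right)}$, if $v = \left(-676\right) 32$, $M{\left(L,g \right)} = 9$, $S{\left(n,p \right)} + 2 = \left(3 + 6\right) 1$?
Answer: $- \frac{194687}{9} \approx -21632.0$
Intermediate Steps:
$S{\left(n,p \right)} = 7$ ($S{\left(n,p \right)} = -2 + \left(3 + 6\right) 1 = -2 + 9 \cdot 1 = -2 + 9 = 7$)
$x{\left(d,H \right)} = \frac{1}{9}$
$v = -21632$
$v + x{\left(175,R{\left(-14 \right)} \right)} = -21632 + \frac{1}{9} = - \frac{194687}{9}$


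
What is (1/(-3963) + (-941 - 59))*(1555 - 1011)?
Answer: -2155872544/3963 ≈ -5.4400e+5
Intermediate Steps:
(1/(-3963) + (-941 - 59))*(1555 - 1011) = (-1/3963 - 1000)*544 = -3963001/3963*544 = -2155872544/3963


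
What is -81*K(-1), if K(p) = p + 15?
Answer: -1134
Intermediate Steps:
K(p) = 15 + p
-81*K(-1) = -81*(15 - 1) = -81*14 = -1134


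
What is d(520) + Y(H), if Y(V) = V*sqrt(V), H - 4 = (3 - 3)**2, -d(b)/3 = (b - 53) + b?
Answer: -2953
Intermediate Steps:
d(b) = 159 - 6*b (d(b) = -3*((b - 53) + b) = -3*((-53 + b) + b) = -3*(-53 + 2*b) = 159 - 6*b)
H = 4 (H = 4 + (3 - 3)**2 = 4 + 0**2 = 4 + 0 = 4)
Y(V) = V**(3/2)
d(520) + Y(H) = (159 - 6*520) + 4**(3/2) = (159 - 3120) + 8 = -2961 + 8 = -2953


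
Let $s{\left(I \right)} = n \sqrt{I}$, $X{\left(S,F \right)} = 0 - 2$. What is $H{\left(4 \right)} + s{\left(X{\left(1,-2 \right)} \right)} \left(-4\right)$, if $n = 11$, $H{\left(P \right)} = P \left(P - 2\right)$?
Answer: $8 - 44 i \sqrt{2} \approx 8.0 - 62.225 i$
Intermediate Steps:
$X{\left(S,F \right)} = -2$ ($X{\left(S,F \right)} = 0 - 2 = -2$)
$H{\left(P \right)} = P \left(-2 + P\right)$
$s{\left(I \right)} = 11 \sqrt{I}$
$H{\left(4 \right)} + s{\left(X{\left(1,-2 \right)} \right)} \left(-4\right) = 4 \left(-2 + 4\right) + 11 \sqrt{-2} \left(-4\right) = 4 \cdot 2 + 11 i \sqrt{2} \left(-4\right) = 8 + 11 i \sqrt{2} \left(-4\right) = 8 - 44 i \sqrt{2}$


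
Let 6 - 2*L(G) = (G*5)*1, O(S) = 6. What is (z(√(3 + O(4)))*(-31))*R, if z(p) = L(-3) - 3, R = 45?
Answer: -20925/2 ≈ -10463.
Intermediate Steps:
L(G) = 3 - 5*G/2 (L(G) = 3 - G*5/2 = 3 - 5*G/2)
z(p) = 15/2 (z(p) = (3 - 5/2*(-3)) - 3 = (3 + 15/2) - 3 = 21/2 - 3 = 15/2)
(z(√(3 + O(4)))*(-31))*R = ((15/2)*(-31))*45 = -465/2*45 = -20925/2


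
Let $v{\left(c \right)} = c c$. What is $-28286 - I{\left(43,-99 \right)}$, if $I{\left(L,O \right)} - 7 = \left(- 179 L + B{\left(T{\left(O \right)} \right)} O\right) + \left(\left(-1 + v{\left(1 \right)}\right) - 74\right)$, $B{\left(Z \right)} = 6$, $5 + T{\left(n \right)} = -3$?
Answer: $-19928$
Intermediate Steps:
$v{\left(c \right)} = c^{2}$
$T{\left(n \right)} = -8$ ($T{\left(n \right)} = -5 - 3 = -8$)
$I{\left(L,O \right)} = -67 - 179 L + 6 O$ ($I{\left(L,O \right)} = 7 - \left(74 - 6 O + 179 L\right) = -67 - 179 L + 6 O$)
$-28286 - I{\left(43,-99 \right)} = -28286 - \left(-67 - 7697 + 6 \left(-99\right)\right) = -28286 - \left(-67 - 7697 - 594\right) = -28286 - -8358 = -28286 + 8358 = -19928$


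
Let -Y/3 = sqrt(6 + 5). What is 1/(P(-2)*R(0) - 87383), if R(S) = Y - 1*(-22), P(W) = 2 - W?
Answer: -87295/7620415441 + 12*sqrt(11)/7620415441 ≈ -1.1450e-5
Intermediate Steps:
Y = -3*sqrt(11) (Y = -3*sqrt(6 + 5) = -3*sqrt(11) ≈ -9.9499)
R(S) = 22 - 3*sqrt(11) (R(S) = -3*sqrt(11) - 1*(-22) = -3*sqrt(11) + 22 = 22 - 3*sqrt(11))
1/(P(-2)*R(0) - 87383) = 1/((2 - 1*(-2))*(22 - 3*sqrt(11)) - 87383) = 1/((2 + 2)*(22 - 3*sqrt(11)) - 87383) = 1/(4*(22 - 3*sqrt(11)) - 87383) = 1/((88 - 12*sqrt(11)) - 87383) = 1/(-87295 - 12*sqrt(11))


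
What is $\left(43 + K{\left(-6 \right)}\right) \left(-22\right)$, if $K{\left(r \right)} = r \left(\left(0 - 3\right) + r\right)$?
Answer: $-2134$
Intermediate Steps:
$K{\left(r \right)} = r \left(-3 + r\right)$ ($K{\left(r \right)} = r \left(\left(0 - 3\right) + r\right) = r \left(-3 + r\right)$)
$\left(43 + K{\left(-6 \right)}\right) \left(-22\right) = \left(43 - 6 \left(-3 - 6\right)\right) \left(-22\right) = \left(43 - -54\right) \left(-22\right) = \left(43 + 54\right) \left(-22\right) = 97 \left(-22\right) = -2134$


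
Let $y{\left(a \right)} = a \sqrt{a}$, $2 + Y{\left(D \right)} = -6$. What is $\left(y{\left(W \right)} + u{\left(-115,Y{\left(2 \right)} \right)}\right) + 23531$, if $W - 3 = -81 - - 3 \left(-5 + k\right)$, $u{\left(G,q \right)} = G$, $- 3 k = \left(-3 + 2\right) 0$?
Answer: $23416 - 93 i \sqrt{93} \approx 23416.0 - 896.86 i$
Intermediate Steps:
$k = 0$ ($k = - \frac{\left(-3 + 2\right) 0}{3} = - \frac{\left(-1\right) 0}{3} = \left(- \frac{1}{3}\right) 0 = 0$)
$Y{\left(D \right)} = -8$ ($Y{\left(D \right)} = -2 - 6 = -8$)
$W = -93$ ($W = 3 - \left(81 - 3 \left(-5 + 0\right)\right) = 3 - \left(81 - -15\right) = 3 - 96 = -93$)
$y{\left(a \right)} = a^{\frac{3}{2}}$
$\left(y{\left(W \right)} + u{\left(-115,Y{\left(2 \right)} \right)}\right) + 23531 = \left(\left(-93\right)^{\frac{3}{2}} - 115\right) + 23531 = \left(- 93 i \sqrt{93} - 115\right) + 23531 = \left(-115 - 93 i \sqrt{93}\right) + 23531 = 23416 - 93 i \sqrt{93}$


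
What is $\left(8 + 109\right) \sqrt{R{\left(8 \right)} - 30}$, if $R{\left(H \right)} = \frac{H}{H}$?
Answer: $117 i \sqrt{29} \approx 630.06 i$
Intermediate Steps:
$R{\left(H \right)} = 1$
$\left(8 + 109\right) \sqrt{R{\left(8 \right)} - 30} = \left(8 + 109\right) \sqrt{1 - 30} = 117 \sqrt{-29} = 117 i \sqrt{29}$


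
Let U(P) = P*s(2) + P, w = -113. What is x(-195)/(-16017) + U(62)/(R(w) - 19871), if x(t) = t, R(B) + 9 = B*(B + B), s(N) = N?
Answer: 226804/5034677 ≈ 0.045048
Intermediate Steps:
R(B) = -9 + 2*B² (R(B) = -9 + B*(B + B) = -9 + B*(2*B) = -9 + 2*B²)
U(P) = 3*P (U(P) = P*2 + P = 2*P + P = 3*P)
x(-195)/(-16017) + U(62)/(R(w) - 19871) = -195/(-16017) + (3*62)/((-9 + 2*(-113)²) - 19871) = -195*(-1/16017) + 186/((-9 + 2*12769) - 19871) = 65/5339 + 186/((-9 + 25538) - 19871) = 65/5339 + 186/(25529 - 19871) = 65/5339 + 186/5658 = 65/5339 + 186*(1/5658) = 65/5339 + 31/943 = 226804/5034677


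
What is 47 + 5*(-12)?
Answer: -13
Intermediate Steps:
47 + 5*(-12) = 47 - 60 = -13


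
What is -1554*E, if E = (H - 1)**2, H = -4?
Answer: -38850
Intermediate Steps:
E = 25 (E = (-4 - 1)**2 = (-5)**2 = 25)
-1554*E = -1554*25 = -38850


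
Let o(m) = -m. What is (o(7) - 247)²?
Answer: 64516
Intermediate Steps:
(o(7) - 247)² = (-1*7 - 247)² = (-7 - 247)² = (-254)² = 64516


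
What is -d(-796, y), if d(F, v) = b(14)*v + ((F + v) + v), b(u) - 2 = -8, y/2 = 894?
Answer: 7948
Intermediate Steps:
y = 1788 (y = 2*894 = 1788)
b(u) = -6 (b(u) = 2 - 8 = -6)
d(F, v) = F - 4*v (d(F, v) = -6*v + ((F + v) + v) = -6*v + (F + 2*v) = F - 4*v)
-d(-796, y) = -(-796 - 4*1788) = -(-796 - 7152) = -1*(-7948) = 7948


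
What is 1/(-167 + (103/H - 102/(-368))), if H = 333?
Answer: -61272/10196489 ≈ -0.0060091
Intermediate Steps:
1/(-167 + (103/H - 102/(-368))) = 1/(-167 + (103/333 - 102/(-368))) = 1/(-167 + (103*(1/333) - 102*(-1/368))) = 1/(-167 + (103/333 + 51/184)) = 1/(-167 + 35935/61272) = 1/(-10196489/61272) = -61272/10196489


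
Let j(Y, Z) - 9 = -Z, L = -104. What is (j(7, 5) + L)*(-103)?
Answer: 10300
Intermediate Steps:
j(Y, Z) = 9 - Z
(j(7, 5) + L)*(-103) = ((9 - 1*5) - 104)*(-103) = ((9 - 5) - 104)*(-103) = (4 - 104)*(-103) = -100*(-103) = 10300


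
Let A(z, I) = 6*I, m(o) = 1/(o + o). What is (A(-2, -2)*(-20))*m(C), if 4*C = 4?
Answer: 120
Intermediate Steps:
C = 1 (C = (¼)*4 = 1)
m(o) = 1/(2*o)
(A(-2, -2)*(-20))*m(C) = ((6*(-2))*(-20))*((½)/1) = (-12*(-20))*((½)*1) = 240*(½) = 120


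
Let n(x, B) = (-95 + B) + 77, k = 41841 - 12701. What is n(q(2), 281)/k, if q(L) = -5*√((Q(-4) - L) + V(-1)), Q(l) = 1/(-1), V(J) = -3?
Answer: 263/29140 ≈ 0.0090254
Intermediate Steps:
k = 29140
Q(l) = -1
q(L) = -5*√(-4 - L) (q(L) = -5*√((-1 - L) - 3) = -5*√(-4 - L))
n(x, B) = -18 + B
n(q(2), 281)/k = (-18 + 281)/29140 = 263*(1/29140) = 263/29140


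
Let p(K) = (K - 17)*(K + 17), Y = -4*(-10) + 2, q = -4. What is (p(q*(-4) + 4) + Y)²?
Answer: 23409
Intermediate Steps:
Y = 42 (Y = 40 + 2 = 42)
p(K) = (-17 + K)*(17 + K)
(p(q*(-4) + 4) + Y)² = ((-289 + (-4*(-4) + 4)²) + 42)² = ((-289 + (16 + 4)²) + 42)² = ((-289 + 20²) + 42)² = ((-289 + 400) + 42)² = (111 + 42)² = 153² = 23409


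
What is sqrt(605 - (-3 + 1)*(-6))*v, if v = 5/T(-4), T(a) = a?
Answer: -5*sqrt(593)/4 ≈ -30.439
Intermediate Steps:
v = -5/4 (v = 5/(-4) = 5*(-1/4) = -5/4 ≈ -1.2500)
sqrt(605 - (-3 + 1)*(-6))*v = sqrt(605 - (-3 + 1)*(-6))*(-5/4) = sqrt(605 - 1*(-2)*(-6))*(-5/4) = sqrt(605 + 2*(-6))*(-5/4) = sqrt(605 - 12)*(-5/4) = sqrt(593)*(-5/4) = -5*sqrt(593)/4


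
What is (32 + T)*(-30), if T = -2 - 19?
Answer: -330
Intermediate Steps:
T = -21
(32 + T)*(-30) = (32 - 21)*(-30) = 11*(-30) = -330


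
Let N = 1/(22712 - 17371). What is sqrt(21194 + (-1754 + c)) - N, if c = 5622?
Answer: -1/5341 + sqrt(25062) ≈ 158.31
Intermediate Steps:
N = 1/5341 ≈ 0.00018723
sqrt(21194 + (-1754 + c)) - N = sqrt(21194 + (-1754 + 5622)) - 1*1/5341 = sqrt(21194 + 3868) - 1/5341 = sqrt(25062) - 1/5341 = -1/5341 + sqrt(25062)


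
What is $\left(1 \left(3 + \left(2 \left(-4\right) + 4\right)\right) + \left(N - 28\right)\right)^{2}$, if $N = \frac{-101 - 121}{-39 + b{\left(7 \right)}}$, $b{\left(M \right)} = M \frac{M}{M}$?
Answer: $\frac{124609}{256} \approx 486.75$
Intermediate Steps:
$b{\left(M \right)} = M$ ($b{\left(M \right)} = M 1 = M$)
$N = \frac{111}{16}$ ($N = \frac{-101 - 121}{-39 + 7} = - \frac{222}{-32} = \left(-222\right) \left(- \frac{1}{32}\right) = \frac{111}{16} \approx 6.9375$)
$\left(1 \left(3 + \left(2 \left(-4\right) + 4\right)\right) + \left(N - 28\right)\right)^{2} = \left(1 \left(3 + \left(2 \left(-4\right) + 4\right)\right) + \left(\frac{111}{16} - 28\right)\right)^{2} = \left(1 \left(3 + \left(-8 + 4\right)\right) - \frac{337}{16}\right)^{2} = \left(1 \left(3 - 4\right) - \frac{337}{16}\right)^{2} = \left(1 \left(-1\right) - \frac{337}{16}\right)^{2} = \left(-1 - \frac{337}{16}\right)^{2} = \left(- \frac{353}{16}\right)^{2} = \frac{124609}{256}$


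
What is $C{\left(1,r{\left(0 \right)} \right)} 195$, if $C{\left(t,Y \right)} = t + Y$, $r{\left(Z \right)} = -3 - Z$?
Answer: $-390$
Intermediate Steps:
$C{\left(t,Y \right)} = Y + t$
$C{\left(1,r{\left(0 \right)} \right)} 195 = \left(\left(-3 - 0\right) + 1\right) 195 = \left(\left(-3 + 0\right) + 1\right) 195 = \left(-3 + 1\right) 195 = \left(-2\right) 195 = -390$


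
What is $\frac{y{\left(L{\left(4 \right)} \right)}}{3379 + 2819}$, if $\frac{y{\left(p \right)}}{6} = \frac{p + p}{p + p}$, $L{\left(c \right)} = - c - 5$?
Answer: $\frac{1}{1033} \approx 0.00096805$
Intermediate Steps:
$L{\left(c \right)} = -5 - c$
$y{\left(p \right)} = 6$ ($y{\left(p \right)} = 6 \frac{p + p}{p + p} = 6 \frac{2 p}{2 p} = 6 \cdot 2 p \frac{1}{2 p} = 6 \cdot 1 = 6$)
$\frac{y{\left(L{\left(4 \right)} \right)}}{3379 + 2819} = \frac{6}{3379 + 2819} = \frac{6}{6198} = 6 \cdot \frac{1}{6198} = \frac{1}{1033}$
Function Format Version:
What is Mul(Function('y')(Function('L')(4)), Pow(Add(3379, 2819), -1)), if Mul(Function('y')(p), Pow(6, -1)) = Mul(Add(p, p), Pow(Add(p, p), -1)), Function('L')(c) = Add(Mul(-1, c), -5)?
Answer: Rational(1, 1033) ≈ 0.00096805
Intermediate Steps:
Function('L')(c) = Add(-5, Mul(-1, c))
Function('y')(p) = 6 (Function('y')(p) = Mul(6, Mul(Add(p, p), Pow(Add(p, p), -1))) = Mul(6, Mul(Mul(2, p), Pow(Mul(2, p), -1))) = Mul(6, Mul(Mul(2, p), Mul(Rational(1, 2), Pow(p, -1)))) = Mul(6, 1) = 6)
Mul(Function('y')(Function('L')(4)), Pow(Add(3379, 2819), -1)) = Mul(6, Pow(Add(3379, 2819), -1)) = Mul(6, Pow(6198, -1)) = Mul(6, Rational(1, 6198)) = Rational(1, 1033)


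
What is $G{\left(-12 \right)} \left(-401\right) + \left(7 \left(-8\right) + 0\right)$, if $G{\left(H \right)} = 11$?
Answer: $-4467$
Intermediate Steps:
$G{\left(-12 \right)} \left(-401\right) + \left(7 \left(-8\right) + 0\right) = 11 \left(-401\right) + \left(7 \left(-8\right) + 0\right) = -4411 + \left(-56 + 0\right) = -4411 - 56 = -4467$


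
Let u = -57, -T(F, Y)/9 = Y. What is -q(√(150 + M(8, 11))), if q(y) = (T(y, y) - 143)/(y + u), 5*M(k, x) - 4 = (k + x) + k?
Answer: -5973/1933 - 82*√3905/1933 ≈ -5.7409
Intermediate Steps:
M(k, x) = ⅘ + x/5 + 2*k/5 (M(k, x) = ⅘ + ((k + x) + k)/5 = ⅘ + (x + 2*k)/5 = ⅘ + (x/5 + 2*k/5) = ⅘ + x/5 + 2*k/5)
T(F, Y) = -9*Y
q(y) = (-143 - 9*y)/(-57 + y) (q(y) = (-9*y - 143)/(y - 57) = (-143 - 9*y)/(-57 + y))
-q(√(150 + M(8, 11))) = -(-143 - 9*√(150 + (⅘ + (⅕)*11 + (⅖)*8)))/(-57 + √(150 + (⅘ + (⅕)*11 + (⅖)*8))) = -(-143 - 9*√(150 + (⅘ + 11/5 + 16/5)))/(-57 + √(150 + (⅘ + 11/5 + 16/5))) = -(-143 - 9*√(150 + 31/5))/(-57 + √(150 + 31/5)) = -(-143 - 9*√3905/5)/(-57 + √(781/5)) = -(-143 - 9*√3905/5)/(-57 + √3905/5)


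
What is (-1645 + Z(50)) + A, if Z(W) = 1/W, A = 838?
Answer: -40349/50 ≈ -806.98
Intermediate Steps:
(-1645 + Z(50)) + A = (-1645 + 1/50) + 838 = -82249/50 + 838 = -40349/50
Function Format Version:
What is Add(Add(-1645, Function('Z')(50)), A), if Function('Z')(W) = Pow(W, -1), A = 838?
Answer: Rational(-40349, 50) ≈ -806.98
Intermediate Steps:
Add(Add(-1645, Function('Z')(50)), A) = Add(Add(-1645, Pow(50, -1)), 838) = Add(Add(-1645, Rational(1, 50)), 838) = Add(Rational(-82249, 50), 838) = Rational(-40349, 50)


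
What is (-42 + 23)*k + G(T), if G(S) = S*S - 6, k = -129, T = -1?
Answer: 2446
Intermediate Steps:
G(S) = -6 + S² (G(S) = S² - 6 = -6 + S²)
(-42 + 23)*k + G(T) = (-42 + 23)*(-129) + (-6 + (-1)²) = -19*(-129) + (-6 + 1) = 2451 - 5 = 2446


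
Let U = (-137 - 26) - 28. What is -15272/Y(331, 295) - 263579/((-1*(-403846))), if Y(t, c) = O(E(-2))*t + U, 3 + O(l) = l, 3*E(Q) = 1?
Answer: 17653620377/1300787966 ≈ 13.571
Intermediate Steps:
U = -191 (U = -163 - 28 = -191)
E(Q) = ⅓ (E(Q) = (⅓)*1 = ⅓)
O(l) = -3 + l
Y(t, c) = -191 - 8*t/3 (Y(t, c) = (-3 + ⅓)*t - 191 = -8*t/3 - 191 = -191 - 8*t/3)
-15272/Y(331, 295) - 263579/((-1*(-403846))) = -15272/(-191 - 8/3*331) - 263579/((-1*(-403846))) = -15272/(-191 - 2648/3) - 263579/403846 = -15272/(-3221/3) - 263579*1/403846 = -15272*(-3/3221) - 263579/403846 = 45816/3221 - 263579/403846 = 17653620377/1300787966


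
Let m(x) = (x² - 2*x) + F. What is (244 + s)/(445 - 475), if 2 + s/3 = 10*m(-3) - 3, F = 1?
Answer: -709/30 ≈ -23.633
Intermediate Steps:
m(x) = 1 + x² - 2*x (m(x) = (x² - 2*x) + 1 = 1 + x² - 2*x)
s = 465 (s = -6 + 3*(10*(1 + (-3)² - 2*(-3)) - 3) = -6 + 3*(10*(1 + 9 + 6) - 3) = -6 + 3*(10*16 - 3) = -6 + 3*(160 - 3) = -6 + 3*157 = -6 + 471 = 465)
(244 + s)/(445 - 475) = (244 + 465)/(445 - 475) = 709/(-30) = 709*(-1/30) = -709/30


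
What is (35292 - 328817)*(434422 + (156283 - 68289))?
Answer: -153342156400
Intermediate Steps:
(35292 - 328817)*(434422 + (156283 - 68289)) = -293525*(434422 + 87994) = -293525*522416 = -153342156400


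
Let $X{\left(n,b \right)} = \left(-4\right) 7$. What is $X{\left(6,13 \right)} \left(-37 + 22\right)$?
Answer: $420$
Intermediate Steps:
$X{\left(n,b \right)} = -28$
$X{\left(6,13 \right)} \left(-37 + 22\right) = - 28 \left(-37 + 22\right) = \left(-28\right) \left(-15\right) = 420$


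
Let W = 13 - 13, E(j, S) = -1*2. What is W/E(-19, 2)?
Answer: 0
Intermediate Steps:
E(j, S) = -2
W = 0
W/E(-19, 2) = 0/(-2) = 0*(-½) = 0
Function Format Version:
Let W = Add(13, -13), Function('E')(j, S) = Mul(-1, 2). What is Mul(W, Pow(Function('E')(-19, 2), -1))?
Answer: 0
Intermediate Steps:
Function('E')(j, S) = -2
W = 0
Mul(W, Pow(Function('E')(-19, 2), -1)) = Mul(0, Pow(-2, -1)) = Mul(0, Rational(-1, 2)) = 0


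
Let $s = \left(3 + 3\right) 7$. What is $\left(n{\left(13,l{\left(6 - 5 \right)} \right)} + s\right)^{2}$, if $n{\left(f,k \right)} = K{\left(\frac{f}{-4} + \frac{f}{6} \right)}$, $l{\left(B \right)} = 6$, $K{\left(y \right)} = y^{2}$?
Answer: $\frac{38651089}{20736} \approx 1864.0$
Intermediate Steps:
$n{\left(f,k \right)} = \frac{f^{2}}{144}$ ($n{\left(f,k \right)} = \left(\frac{f}{-4} + \frac{f}{6}\right)^{2} = \left(f \left(- \frac{1}{4}\right) + f \frac{1}{6}\right)^{2} = \left(- \frac{f}{4} + \frac{f}{6}\right)^{2} = \left(- \frac{f}{12}\right)^{2} = \frac{f^{2}}{144}$)
$s = 42$ ($s = 6 \cdot 7 = 42$)
$\left(n{\left(13,l{\left(6 - 5 \right)} \right)} + s\right)^{2} = \left(\frac{13^{2}}{144} + 42\right)^{2} = \left(\frac{1}{144} \cdot 169 + 42\right)^{2} = \left(\frac{169}{144} + 42\right)^{2} = \left(\frac{6217}{144}\right)^{2} = \frac{38651089}{20736}$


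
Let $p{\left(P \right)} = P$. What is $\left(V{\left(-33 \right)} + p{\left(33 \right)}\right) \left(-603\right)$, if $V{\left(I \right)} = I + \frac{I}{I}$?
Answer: $-603$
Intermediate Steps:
$V{\left(I \right)} = 1 + I$ ($V{\left(I \right)} = I + 1 = 1 + I$)
$\left(V{\left(-33 \right)} + p{\left(33 \right)}\right) \left(-603\right) = \left(\left(1 - 33\right) + 33\right) \left(-603\right) = \left(-32 + 33\right) \left(-603\right) = 1 \left(-603\right) = -603$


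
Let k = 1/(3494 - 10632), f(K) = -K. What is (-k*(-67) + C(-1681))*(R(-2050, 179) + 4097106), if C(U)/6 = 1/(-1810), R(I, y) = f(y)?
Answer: -336148763423/6459890 ≈ -52036.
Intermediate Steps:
k = -1/7138 (k = 1/(-7138) = -1/7138 ≈ -0.00014010)
R(I, y) = -y
C(U) = -3/905 (C(U) = 6/(-1810) = 6*(-1/1810) = -3/905)
(-k*(-67) + C(-1681))*(R(-2050, 179) + 4097106) = (-(-1)*(-67)/7138 - 3/905)*(-1*179 + 4097106) = (-1*67/7138 - 3/905)*(-179 + 4097106) = (-67/7138 - 3/905)*4096927 = -82049/6459890*4096927 = -336148763423/6459890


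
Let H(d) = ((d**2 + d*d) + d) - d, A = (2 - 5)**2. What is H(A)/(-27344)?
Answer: -81/13672 ≈ -0.0059245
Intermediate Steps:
A = 9 (A = (-3)**2 = 9)
H(d) = 2*d**2 (H(d) = ((d**2 + d**2) + d) - d = (2*d**2 + d) - d = (d + 2*d**2) - d = 2*d**2)
H(A)/(-27344) = (2*9**2)/(-27344) = (2*81)*(-1/27344) = 162*(-1/27344) = -81/13672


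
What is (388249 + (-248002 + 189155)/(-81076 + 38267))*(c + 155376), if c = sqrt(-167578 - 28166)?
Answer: 198649534162176/3293 + 66482441152*I*sqrt(12234)/42809 ≈ 6.0325e+10 + 1.7177e+8*I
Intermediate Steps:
c = 4*I*sqrt(12234) (c = sqrt(-195744) = 4*I*sqrt(12234) ≈ 442.43*I)
(388249 + (-248002 + 189155)/(-81076 + 38267))*(c + 155376) = (388249 + (-248002 + 189155)/(-81076 + 38267))*(4*I*sqrt(12234) + 155376) = (388249 - 58847/(-42809))*(155376 + 4*I*sqrt(12234)) = (388249 - 58847*(-1/42809))*(155376 + 4*I*sqrt(12234)) = (388249 + 58847/42809)*(155376 + 4*I*sqrt(12234)) = 16620610288*(155376 + 4*I*sqrt(12234))/42809 = 198649534162176/3293 + 66482441152*I*sqrt(12234)/42809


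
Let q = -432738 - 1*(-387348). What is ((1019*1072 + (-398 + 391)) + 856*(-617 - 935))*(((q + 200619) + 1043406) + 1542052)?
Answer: -647215975737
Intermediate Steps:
q = -45390 (q = -432738 + 387348 = -45390)
((1019*1072 + (-398 + 391)) + 856*(-617 - 935))*(((q + 200619) + 1043406) + 1542052) = ((1019*1072 + (-398 + 391)) + 856*(-617 - 935))*(((-45390 + 200619) + 1043406) + 1542052) = ((1092368 - 7) + 856*(-1552))*((155229 + 1043406) + 1542052) = (1092361 - 1328512)*(1198635 + 1542052) = -236151*2740687 = -647215975737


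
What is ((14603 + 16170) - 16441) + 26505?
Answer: 40837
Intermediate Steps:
((14603 + 16170) - 16441) + 26505 = (30773 - 16441) + 26505 = 14332 + 26505 = 40837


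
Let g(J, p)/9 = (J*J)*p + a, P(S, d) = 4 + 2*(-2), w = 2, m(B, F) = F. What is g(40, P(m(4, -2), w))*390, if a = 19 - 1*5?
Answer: 49140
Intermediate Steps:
a = 14 (a = 19 - 5 = 14)
P(S, d) = 0 (P(S, d) = 4 - 4 = 0)
g(J, p) = 126 + 9*p*J² (g(J, p) = 9*((J*J)*p + 14) = 9*(J²*p + 14) = 9*(p*J² + 14) = 9*(14 + p*J²) = 126 + 9*p*J²)
g(40, P(m(4, -2), w))*390 = (126 + 9*0*40²)*390 = (126 + 9*0*1600)*390 = (126 + 0)*390 = 126*390 = 49140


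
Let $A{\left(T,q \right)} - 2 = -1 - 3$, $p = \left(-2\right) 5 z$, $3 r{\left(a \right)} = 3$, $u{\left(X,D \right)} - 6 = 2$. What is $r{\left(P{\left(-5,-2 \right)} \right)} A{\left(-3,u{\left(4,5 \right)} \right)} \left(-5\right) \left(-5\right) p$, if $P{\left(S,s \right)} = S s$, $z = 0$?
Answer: $0$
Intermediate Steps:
$u{\left(X,D \right)} = 8$ ($u{\left(X,D \right)} = 6 + 2 = 8$)
$r{\left(a \right)} = 1$ ($r{\left(a \right)} = \frac{1}{3} \cdot 3 = 1$)
$p = 0$ ($p = \left(-2\right) 5 \cdot 0 = \left(-10\right) 0 = 0$)
$A{\left(T,q \right)} = -2$ ($A{\left(T,q \right)} = 2 - 4 = -2$)
$r{\left(P{\left(-5,-2 \right)} \right)} A{\left(-3,u{\left(4,5 \right)} \right)} \left(-5\right) \left(-5\right) p = 1 \left(-2\right) \left(-5\right) \left(-5\right) 0 = - 2 \cdot 25 \cdot 0 = \left(-2\right) 0 = 0$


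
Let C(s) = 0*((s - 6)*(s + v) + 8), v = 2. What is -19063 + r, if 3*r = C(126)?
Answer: -19063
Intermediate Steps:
C(s) = 0 (C(s) = 0*((s - 6)*(s + 2) + 8) = 0*((-6 + s)*(2 + s) + 8) = 0*(8 + (-6 + s)*(2 + s)) = 0)
r = 0 (r = (1/3)*0 = 0)
-19063 + r = -19063 + 0 = -19063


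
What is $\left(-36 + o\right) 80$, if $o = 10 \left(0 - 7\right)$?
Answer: $-8480$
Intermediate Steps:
$o = -70$ ($o = 10 \left(-7\right) = -70$)
$\left(-36 + o\right) 80 = \left(-36 - 70\right) 80 = \left(-106\right) 80 = -8480$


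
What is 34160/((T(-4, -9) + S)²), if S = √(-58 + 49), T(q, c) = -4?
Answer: 47824/125 + 163968*I/125 ≈ 382.59 + 1311.7*I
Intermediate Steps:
S = 3*I (S = √(-9) = 3*I ≈ 3.0*I)
34160/((T(-4, -9) + S)²) = 34160/((-4 + 3*I)²) = 34160/(-4 + 3*I)²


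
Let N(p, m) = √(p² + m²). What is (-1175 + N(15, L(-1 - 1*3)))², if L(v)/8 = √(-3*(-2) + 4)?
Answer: (1175 - √865)² ≈ 1.3124e+6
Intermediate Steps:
L(v) = 8*√10 (L(v) = 8*√(-3*(-2) + 4) = 8*√(6 + 4) = 8*√10)
N(p, m) = √(m² + p²)
(-1175 + N(15, L(-1 - 1*3)))² = (-1175 + √((8*√10)² + 15²))² = (-1175 + √(640 + 225))² = (-1175 + √865)²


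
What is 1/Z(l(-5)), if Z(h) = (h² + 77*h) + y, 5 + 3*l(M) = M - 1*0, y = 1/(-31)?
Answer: -279/68519 ≈ -0.0040719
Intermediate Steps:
y = -1/31 ≈ -0.032258
l(M) = -5/3 + M/3 (l(M) = -5/3 + (M - 1*0)/3 = -5/3 + (M + 0)/3 = -5/3 + M/3)
Z(h) = -1/31 + h² + 77*h (Z(h) = (h² + 77*h) - 1/31 = -1/31 + h² + 77*h)
1/Z(l(-5)) = 1/(-1/31 + (-5/3 + (⅓)*(-5))² + 77*(-5/3 + (⅓)*(-5))) = 1/(-1/31 + (-5/3 - 5/3)² + 77*(-5/3 - 5/3)) = 1/(-1/31 + (-10/3)² + 77*(-10/3)) = 1/(-1/31 + 100/9 - 770/3) = 1/(-68519/279) = -279/68519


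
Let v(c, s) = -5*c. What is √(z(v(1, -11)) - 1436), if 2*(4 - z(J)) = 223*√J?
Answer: √(-5728 - 446*I*√5)/2 ≈ 3.2819 - 37.984*I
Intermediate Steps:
z(J) = 4 - 223*√J/2
√(z(v(1, -11)) - 1436) = √((4 - 223*I*√5/2) - 1436) = √(-1432 - 223*I*√5/2)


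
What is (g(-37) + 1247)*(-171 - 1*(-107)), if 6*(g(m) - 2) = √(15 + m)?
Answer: -79936 - 32*I*√22/3 ≈ -79936.0 - 50.031*I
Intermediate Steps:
g(m) = 2 + √(15 + m)/6
(g(-37) + 1247)*(-171 - 1*(-107)) = ((2 + √(15 - 37)/6) + 1247)*(-171 - 1*(-107)) = ((2 + √(-22)/6) + 1247)*(-171 + 107) = ((2 + (I*√22)/6) + 1247)*(-64) = ((2 + I*√22/6) + 1247)*(-64) = (1249 + I*√22/6)*(-64) = -79936 - 32*I*√22/3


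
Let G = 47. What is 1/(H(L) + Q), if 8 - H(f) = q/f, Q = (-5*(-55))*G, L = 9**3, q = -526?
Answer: 729/9428683 ≈ 7.7317e-5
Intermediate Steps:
L = 729
Q = 12925 (Q = -5*(-55)*47 = 275*47 = 12925)
H(f) = 8 + 526/f (H(f) = 8 - (-526)/f = 8 + 526/f)
1/(H(L) + Q) = 1/((8 + 526/729) + 12925) = 1/(6358/729 + 12925) = 1/(9428683/729) = 729/9428683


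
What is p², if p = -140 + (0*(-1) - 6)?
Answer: 21316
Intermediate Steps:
p = -146 (p = -140 + (0 - 6) = -140 - 6 = -146)
p² = (-146)² = 21316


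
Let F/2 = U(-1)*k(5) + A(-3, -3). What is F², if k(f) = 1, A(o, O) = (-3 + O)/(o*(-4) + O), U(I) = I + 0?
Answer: 100/9 ≈ 11.111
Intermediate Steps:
U(I) = I
A(o, O) = (-3 + O)/(O - 4*o) (A(o, O) = (-3 + O)/(-4*o + O) = (-3 + O)/(O - 4*o))
F = -10/3 (F = 2*(-1*1 + (-3 - 3)/(-3 - 4*(-3))) = 2*(-1 - 6/(-3 + 12)) = 2*(-1 - 6/9) = 2*(-1 + (⅑)*(-6)) = 2*(-1 - ⅔) = 2*(-5/3) = -10/3 ≈ -3.3333)
F² = (-10/3)² = 100/9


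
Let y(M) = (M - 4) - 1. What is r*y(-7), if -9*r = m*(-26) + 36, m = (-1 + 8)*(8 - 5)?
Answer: -680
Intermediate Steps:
m = 21 (m = 7*3 = 21)
r = 170/3 (r = -(21*(-26) + 36)/9 = -(-546 + 36)/9 = -⅑*(-510) = 170/3 ≈ 56.667)
y(M) = -5 + M (y(M) = (-4 + M) - 1 = -5 + M)
r*y(-7) = 170*(-5 - 7)/3 = (170/3)*(-12) = -680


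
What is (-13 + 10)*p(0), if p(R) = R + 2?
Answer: -6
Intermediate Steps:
p(R) = 2 + R
(-13 + 10)*p(0) = (-13 + 10)*(2 + 0) = -3*2 = -6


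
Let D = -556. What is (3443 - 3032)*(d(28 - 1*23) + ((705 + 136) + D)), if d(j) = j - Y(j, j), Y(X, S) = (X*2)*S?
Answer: 98640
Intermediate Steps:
Y(X, S) = 2*S*X (Y(X, S) = (2*X)*S = 2*S*X)
d(j) = j - 2*j² (d(j) = j - 2*j*j = j - 2*j²)
(3443 - 3032)*(d(28 - 1*23) + ((705 + 136) + D)) = (3443 - 3032)*((28 - 1*23)*(1 - 2*(28 - 1*23)) + ((705 + 136) - 556)) = 411*((28 - 23)*(1 - 2*(28 - 23)) + (841 - 556)) = 411*(5*(1 - 2*5) + 285) = 411*(5*(1 - 10) + 285) = 411*(5*(-9) + 285) = 411*(-45 + 285) = 411*240 = 98640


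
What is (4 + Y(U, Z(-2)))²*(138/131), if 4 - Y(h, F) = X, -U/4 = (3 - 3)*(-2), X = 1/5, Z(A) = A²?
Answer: 209898/3275 ≈ 64.091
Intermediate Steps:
X = ⅕ ≈ 0.20000
U = 0 (U = -4*(3 - 3)*(-2) = -0*(-2) = -4*0 = 0)
Y(h, F) = 19/5 (Y(h, F) = 4 - 1*⅕ = 4 - ⅕ = 19/5)
(4 + Y(U, Z(-2)))²*(138/131) = (4 + 19/5)²*(138/131) = (39/5)²*(138*(1/131)) = (1521/25)*(138/131) = 209898/3275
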